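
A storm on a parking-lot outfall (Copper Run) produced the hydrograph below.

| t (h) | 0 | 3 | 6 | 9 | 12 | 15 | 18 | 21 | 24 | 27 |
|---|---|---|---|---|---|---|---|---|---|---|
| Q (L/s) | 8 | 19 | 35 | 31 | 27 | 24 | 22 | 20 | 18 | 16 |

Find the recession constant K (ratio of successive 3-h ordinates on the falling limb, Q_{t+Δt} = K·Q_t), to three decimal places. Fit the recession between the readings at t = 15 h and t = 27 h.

K ≈ 0.904

Using the recession-limb readings at t = 15 h and t = 27 h: Q falls from 24 to 16 L/s over 4 intervals.
K = (Q₂/Q₁)^(1/4) = (16/24)^(1/4) = 0.904.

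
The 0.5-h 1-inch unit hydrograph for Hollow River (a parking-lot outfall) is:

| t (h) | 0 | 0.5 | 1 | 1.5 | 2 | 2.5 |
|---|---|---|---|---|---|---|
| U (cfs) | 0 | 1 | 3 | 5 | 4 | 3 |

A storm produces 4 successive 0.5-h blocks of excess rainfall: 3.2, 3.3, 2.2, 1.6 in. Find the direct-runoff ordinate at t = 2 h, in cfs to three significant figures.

By discrete convolution, Q_j = Σ (P_i / 1 in) · U_{j−i}.
At t = 2 h (j=4): Q = (3.2/1)·4 + (3.3/1)·5 + (2.2/1)·3 + (1.6/1)·1 = 37.5 cfs.

Q ≈ 37.5 cfs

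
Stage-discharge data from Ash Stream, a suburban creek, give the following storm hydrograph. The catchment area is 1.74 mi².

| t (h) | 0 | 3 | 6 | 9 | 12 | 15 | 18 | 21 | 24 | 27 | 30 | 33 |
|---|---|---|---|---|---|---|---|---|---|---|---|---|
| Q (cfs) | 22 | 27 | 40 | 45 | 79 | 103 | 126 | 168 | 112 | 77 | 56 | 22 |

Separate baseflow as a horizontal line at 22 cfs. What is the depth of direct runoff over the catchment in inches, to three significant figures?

Direct runoff: 0.0, 5.0, 18.0, 23.0, 57.0, 81.0, 104.0, 146.0, 90.0, 55.0, 34.0, 0.0 cfs; ΣQ_DR = 613.0 cfs.
V = ΣQ_DR · Δt = 613.0 × 10800 s = 6.620 × 10^6 ft³.
Over A = 1.74 mi², depth = V / A = 1.64 in.

d ≈ 1.64 in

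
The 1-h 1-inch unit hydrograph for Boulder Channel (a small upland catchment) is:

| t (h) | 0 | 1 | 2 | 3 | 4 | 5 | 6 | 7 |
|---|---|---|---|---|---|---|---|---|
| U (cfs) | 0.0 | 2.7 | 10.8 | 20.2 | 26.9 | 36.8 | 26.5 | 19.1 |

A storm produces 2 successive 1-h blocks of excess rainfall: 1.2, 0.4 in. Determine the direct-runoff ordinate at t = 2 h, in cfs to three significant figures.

Q ≈ 14.0 cfs

By discrete convolution, Q_j = Σ (P_i / 1 in) · U_{j−i}.
At t = 2 h (j=2): Q = (1.2/1)·10.8 + (0.4/1)·2.7 = 14.0 cfs.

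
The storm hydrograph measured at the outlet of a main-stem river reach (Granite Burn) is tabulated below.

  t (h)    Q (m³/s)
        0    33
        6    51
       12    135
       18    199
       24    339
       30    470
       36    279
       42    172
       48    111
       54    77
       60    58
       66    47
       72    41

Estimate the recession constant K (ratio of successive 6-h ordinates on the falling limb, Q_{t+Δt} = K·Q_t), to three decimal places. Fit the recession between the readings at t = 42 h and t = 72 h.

Using the recession-limb readings at t = 42 h and t = 72 h: Q falls from 172 to 41 m³/s over 5 intervals.
K = (Q₂/Q₁)^(1/5) = (41/172)^(1/5) = 0.751.

K ≈ 0.751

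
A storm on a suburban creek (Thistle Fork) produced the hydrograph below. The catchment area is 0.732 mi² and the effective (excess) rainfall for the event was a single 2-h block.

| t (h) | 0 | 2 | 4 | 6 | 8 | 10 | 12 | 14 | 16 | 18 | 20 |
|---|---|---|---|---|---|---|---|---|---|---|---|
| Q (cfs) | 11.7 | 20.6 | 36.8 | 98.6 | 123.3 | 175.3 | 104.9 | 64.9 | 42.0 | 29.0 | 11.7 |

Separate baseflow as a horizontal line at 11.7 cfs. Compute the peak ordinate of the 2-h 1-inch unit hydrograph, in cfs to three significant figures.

Direct runoff: 0.0, 8.9, 25.1, 86.9, 111.6, 163.6, 93.2, 53.2, 30.3, 17.3, 0.0 cfs; ΣQ_DR = 590.1 cfs, peak = 163.6 cfs.
Runoff depth d = ΣQ_DR·Δt / A = 590.1 × 7200 / (0.732 mi²) = 2.498 in.
The 1-inch UH is the DRH scaled by (1 in)/d, so U_p = 163.6 × 1/2.498 = 65.5 cfs.

U_p ≈ 65.5 cfs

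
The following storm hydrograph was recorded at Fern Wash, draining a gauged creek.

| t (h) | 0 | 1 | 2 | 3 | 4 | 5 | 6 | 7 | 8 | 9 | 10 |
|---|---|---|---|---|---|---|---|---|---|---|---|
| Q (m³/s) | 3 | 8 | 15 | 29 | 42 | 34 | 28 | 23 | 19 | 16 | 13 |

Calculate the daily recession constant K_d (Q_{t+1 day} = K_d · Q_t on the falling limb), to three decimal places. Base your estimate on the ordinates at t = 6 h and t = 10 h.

Between t = 6 h and t = 10 h the flow falls from 28 to 13 m³/s over 4×1 h = 4 h.
Per-interval ratio K = (13/28)^(1/4) = 0.8255; K_d = K^(24/1) = 0.010.

K_d ≈ 0.010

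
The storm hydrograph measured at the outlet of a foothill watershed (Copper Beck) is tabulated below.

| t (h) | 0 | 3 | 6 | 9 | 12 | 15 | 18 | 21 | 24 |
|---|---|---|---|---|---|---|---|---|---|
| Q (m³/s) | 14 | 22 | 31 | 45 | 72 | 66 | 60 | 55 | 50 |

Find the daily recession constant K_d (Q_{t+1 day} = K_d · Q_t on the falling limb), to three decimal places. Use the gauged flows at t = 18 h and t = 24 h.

Between t = 18 h and t = 24 h the flow falls from 60 to 50 m³/s over 2×3 h = 6 h.
Per-interval ratio K = (50/60)^(1/2) = 0.9129; K_d = K^(24/3) = 0.482.

K_d ≈ 0.482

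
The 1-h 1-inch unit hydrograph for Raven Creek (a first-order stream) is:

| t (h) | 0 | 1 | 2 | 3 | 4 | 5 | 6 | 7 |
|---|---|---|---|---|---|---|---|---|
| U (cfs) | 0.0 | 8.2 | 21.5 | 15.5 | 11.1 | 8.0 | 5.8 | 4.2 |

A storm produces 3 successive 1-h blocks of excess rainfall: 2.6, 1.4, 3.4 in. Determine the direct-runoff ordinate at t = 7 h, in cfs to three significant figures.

Q ≈ 46.2 cfs

By discrete convolution, Q_j = Σ (P_i / 1 in) · U_{j−i}.
At t = 7 h (j=7): Q = (2.6/1)·4.2 + (1.4/1)·5.8 + (3.4/1)·8.0 = 46.2 cfs.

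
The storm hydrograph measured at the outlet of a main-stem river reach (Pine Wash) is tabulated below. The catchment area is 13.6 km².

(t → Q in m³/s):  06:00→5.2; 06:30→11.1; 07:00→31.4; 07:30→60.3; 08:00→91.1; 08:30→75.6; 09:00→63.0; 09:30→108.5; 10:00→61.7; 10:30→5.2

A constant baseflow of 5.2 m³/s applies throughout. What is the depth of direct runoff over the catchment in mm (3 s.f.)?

Direct runoff: 0.0, 5.9, 26.2, 55.1, 85.9, 70.4, 57.8, 103.3, 56.5, 0.0 m³/s; ΣQ_DR = 461.1 m³/s.
V = ΣQ_DR · Δt = 461.1 × 1800 s = 8.300 × 10^5 m³.
Over A = 13.6 km², depth = V / A = 61.0 mm.

d ≈ 61.0 mm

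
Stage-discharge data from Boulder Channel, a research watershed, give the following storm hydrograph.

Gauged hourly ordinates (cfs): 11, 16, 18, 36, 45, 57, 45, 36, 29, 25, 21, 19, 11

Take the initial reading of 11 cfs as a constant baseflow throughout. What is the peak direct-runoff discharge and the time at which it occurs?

Q_p = 46.0 cfs at t = 5 h

Subtracting baseflow gives direct-runoff ordinates: 0.0, 5.0, 7.0, 25.0, 34.0, 46.0, 34.0, 25.0, 18.0, 14.0, 10.0, 8.0, 0.0 cfs.
The maximum is 46.0 cfs, occurring at the reading for t = 5 h.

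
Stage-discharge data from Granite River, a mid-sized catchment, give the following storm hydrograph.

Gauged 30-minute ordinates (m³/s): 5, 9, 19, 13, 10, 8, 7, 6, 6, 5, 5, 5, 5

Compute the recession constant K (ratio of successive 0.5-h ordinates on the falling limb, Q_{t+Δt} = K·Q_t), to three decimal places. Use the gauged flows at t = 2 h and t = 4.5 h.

Using the recession-limb readings at t = 2 h and t = 4.5 h: Q falls from 10 to 5 m³/s over 5 intervals.
K = (Q₂/Q₁)^(1/5) = (5/10)^(1/5) = 0.871.

K ≈ 0.871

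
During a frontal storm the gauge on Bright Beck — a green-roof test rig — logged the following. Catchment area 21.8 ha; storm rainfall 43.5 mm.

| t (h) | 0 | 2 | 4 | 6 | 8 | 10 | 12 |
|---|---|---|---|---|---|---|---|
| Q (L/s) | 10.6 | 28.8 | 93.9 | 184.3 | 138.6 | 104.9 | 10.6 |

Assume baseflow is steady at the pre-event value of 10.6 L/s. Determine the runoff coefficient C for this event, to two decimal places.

ΣQ_DR = 497.5 L/s; V = ΣQ_DR·Δt = 3.582 × 10^6 L.
Runoff depth d = V / A = 16.43 mm.
C = d / P = 16.43 / 43.5 = 0.38.

C ≈ 0.38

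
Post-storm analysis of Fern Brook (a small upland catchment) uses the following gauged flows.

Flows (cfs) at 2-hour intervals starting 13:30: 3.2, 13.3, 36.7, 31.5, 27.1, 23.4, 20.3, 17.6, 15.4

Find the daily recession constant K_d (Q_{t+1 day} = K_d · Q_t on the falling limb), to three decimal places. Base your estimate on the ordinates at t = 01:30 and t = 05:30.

Between t = 01:30 and t = 05:30 the flow falls from 20.3 to 15.4 cfs over 2×2 h = 4 h.
Per-interval ratio K = (15.4/20.3)^(1/2) = 0.8710; K_d = K^(24/2) = 0.191.

K_d ≈ 0.191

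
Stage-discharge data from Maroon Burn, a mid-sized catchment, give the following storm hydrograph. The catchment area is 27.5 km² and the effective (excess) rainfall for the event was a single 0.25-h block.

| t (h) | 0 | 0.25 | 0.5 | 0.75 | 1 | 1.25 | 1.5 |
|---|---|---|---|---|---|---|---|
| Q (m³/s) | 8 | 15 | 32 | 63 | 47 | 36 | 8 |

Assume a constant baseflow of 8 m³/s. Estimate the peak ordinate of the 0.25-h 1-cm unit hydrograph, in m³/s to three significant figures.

U_p ≈ 110 m³/s

Direct runoff: 0.0, 7.0, 24.0, 55.0, 39.0, 28.0, 0.0 m³/s; ΣQ_DR = 153.0 m³/s, peak = 55.0 m³/s.
Runoff depth d = ΣQ_DR·Δt / A = 153.0 × 900 / (27.5 km²) = 5.007 mm.
The 1-cm UH is the DRH scaled by (10 mm)/d, so U_p = 55.0 × 10/5.007 = 110 m³/s.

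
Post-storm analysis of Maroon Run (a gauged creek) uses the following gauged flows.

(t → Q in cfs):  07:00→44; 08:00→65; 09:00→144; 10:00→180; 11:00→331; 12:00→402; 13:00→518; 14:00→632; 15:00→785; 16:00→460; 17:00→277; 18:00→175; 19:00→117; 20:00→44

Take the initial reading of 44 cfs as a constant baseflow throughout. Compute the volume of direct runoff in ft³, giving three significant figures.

Direct-runoff ordinates (Q − Q_b): 0.0, 21.0, 100.0, 136.0, 287.0, 358.0, 474.0, 588.0, 741.0, 416.0, 233.0, 131.0, 73.0, 0.0 cfs.
ΣQ_DR = 3558 cfs.
With Δt = 1 h = 3600 s, V = ΣQ_DR · Δt = 3558 × 3600 = 1.28 × 10^7 ft³.

V ≈ 1.28 × 10^7 ft³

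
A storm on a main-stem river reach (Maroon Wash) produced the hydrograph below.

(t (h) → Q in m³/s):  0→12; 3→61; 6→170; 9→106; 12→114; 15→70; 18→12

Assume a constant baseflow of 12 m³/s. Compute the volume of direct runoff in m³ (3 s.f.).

V ≈ 4.98 × 10^6 m³

Direct-runoff ordinates (Q − Q_b): 0.0, 49.0, 158.0, 94.0, 102.0, 58.0, 0.0 m³/s.
ΣQ_DR = 461.0 m³/s.
With Δt = 3 h = 10800 s, V = ΣQ_DR · Δt = 461.0 × 10800 = 4.98 × 10^6 m³.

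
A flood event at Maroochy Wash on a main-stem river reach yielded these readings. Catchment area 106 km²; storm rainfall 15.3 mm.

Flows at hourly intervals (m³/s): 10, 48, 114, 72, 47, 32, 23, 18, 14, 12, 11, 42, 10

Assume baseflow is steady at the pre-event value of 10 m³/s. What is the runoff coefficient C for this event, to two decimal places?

C ≈ 0.72

ΣQ_DR = 323.0 m³/s; V = ΣQ_DR·Δt = 1.163 × 10^6 m³.
Runoff depth d = V / A = 10.97 mm.
C = d / P = 10.97 / 15.3 = 0.72.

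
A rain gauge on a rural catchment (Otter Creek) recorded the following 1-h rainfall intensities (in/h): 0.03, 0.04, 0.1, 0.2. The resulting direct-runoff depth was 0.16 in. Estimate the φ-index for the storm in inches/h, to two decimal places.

Only the 2 blocks with intensity above φ contribute runoff: 0.1, 0.2 in/h.
Σ(I−φ)·Δt = d  ⇒  (0.1+0.2 − 2φ)·1 = 0.16
φ = (0.3000 − 0.16/1) / 2 = 0.07 in/h.

φ ≈ 0.07 in/h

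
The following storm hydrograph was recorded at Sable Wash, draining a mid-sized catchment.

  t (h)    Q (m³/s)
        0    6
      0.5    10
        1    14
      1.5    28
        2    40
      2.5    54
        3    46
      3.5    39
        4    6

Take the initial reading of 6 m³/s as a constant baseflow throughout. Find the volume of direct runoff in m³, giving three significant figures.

V ≈ 3.40 × 10^5 m³

Direct-runoff ordinates (Q − Q_b): 0.0, 4.0, 8.0, 22.0, 34.0, 48.0, 40.0, 33.0, 0.0 m³/s.
ΣQ_DR = 189.0 m³/s.
With Δt = 0.5 h = 1800 s, V = ΣQ_DR · Δt = 189.0 × 1800 = 3.40 × 10^5 m³.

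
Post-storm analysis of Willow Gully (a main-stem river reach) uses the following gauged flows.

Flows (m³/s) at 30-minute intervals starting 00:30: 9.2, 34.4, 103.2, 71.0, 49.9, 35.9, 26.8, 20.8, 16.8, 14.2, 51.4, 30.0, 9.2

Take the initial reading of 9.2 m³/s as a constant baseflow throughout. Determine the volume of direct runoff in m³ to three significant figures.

Direct-runoff ordinates (Q − Q_b): 0.0, 25.2, 94.0, 61.8, 40.7, 26.7, 17.6, 11.6, 7.6, 5.0, 42.2, 20.8, 0.0 m³/s.
ΣQ_DR = 353.2 m³/s.
With Δt = 0.5 h = 1800 s, V = ΣQ_DR · Δt = 353.2 × 1800 = 6.36 × 10^5 m³.

V ≈ 6.36 × 10^5 m³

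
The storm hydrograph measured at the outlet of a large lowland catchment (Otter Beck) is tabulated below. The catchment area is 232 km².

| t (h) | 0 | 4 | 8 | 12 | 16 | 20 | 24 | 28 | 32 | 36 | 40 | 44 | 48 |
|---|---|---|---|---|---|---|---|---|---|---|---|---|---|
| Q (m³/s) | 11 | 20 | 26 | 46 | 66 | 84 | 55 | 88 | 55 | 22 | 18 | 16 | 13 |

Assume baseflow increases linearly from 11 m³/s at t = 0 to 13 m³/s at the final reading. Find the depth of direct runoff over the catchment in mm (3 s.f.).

d ≈ 22.6 mm

Direct runoff: 0.00, 8.83, 14.67, 34.50, 54.33, 72.17, 43.00, 75.83, 42.67, 9.50, 5.33, 3.17, 0.00 m³/s; ΣQ_DR = 364.0 m³/s.
V = ΣQ_DR · Δt = 364.0 × 14400 s = 5.242 × 10^6 m³.
Over A = 232 km², depth = V / A = 22.6 mm.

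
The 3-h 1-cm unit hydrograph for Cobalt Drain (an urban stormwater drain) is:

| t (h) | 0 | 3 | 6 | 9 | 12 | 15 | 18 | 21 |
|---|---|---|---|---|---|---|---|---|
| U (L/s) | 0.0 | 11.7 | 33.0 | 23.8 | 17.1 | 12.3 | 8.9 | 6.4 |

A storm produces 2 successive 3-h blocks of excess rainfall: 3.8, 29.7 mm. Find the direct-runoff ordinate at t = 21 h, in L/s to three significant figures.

By discrete convolution, Q_j = Σ (P_i / 10 mm) · U_{j−i}.
At t = 21 h (j=7): Q = (3.8/10)·6.4 + (29.7/10)·8.9 = 28.9 L/s.

Q ≈ 28.9 L/s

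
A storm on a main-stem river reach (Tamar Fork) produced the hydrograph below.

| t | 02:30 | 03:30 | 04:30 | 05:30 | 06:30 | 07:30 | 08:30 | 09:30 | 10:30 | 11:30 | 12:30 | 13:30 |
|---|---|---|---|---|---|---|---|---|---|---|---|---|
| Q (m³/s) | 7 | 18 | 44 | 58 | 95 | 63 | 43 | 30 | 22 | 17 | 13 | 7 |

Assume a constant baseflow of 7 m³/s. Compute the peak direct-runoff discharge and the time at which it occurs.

Q_p = 88.0 m³/s at t = 06:30

Subtracting baseflow gives direct-runoff ordinates: 0.0, 11.0, 37.0, 51.0, 88.0, 56.0, 36.0, 23.0, 15.0, 10.0, 6.0, 0.0 m³/s.
The maximum is 88.0 m³/s, occurring at the reading for t = 06:30.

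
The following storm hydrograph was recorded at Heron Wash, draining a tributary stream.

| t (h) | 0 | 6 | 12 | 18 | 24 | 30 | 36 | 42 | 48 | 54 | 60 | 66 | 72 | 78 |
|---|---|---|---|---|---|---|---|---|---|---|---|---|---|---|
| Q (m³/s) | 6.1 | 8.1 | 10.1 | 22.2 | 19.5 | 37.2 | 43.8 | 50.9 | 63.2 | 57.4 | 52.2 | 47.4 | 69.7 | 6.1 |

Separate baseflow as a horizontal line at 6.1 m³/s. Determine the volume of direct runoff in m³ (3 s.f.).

Direct-runoff ordinates (Q − Q_b): 0.0, 2.0, 4.0, 16.1, 13.4, 31.1, 37.7, 44.8, 57.1, 51.3, 46.1, 41.3, 63.6, 0.0 m³/s.
ΣQ_DR = 408.5 m³/s.
With Δt = 6 h = 21600 s, V = ΣQ_DR · Δt = 408.5 × 21600 = 8.82 × 10^6 m³.

V ≈ 8.82 × 10^6 m³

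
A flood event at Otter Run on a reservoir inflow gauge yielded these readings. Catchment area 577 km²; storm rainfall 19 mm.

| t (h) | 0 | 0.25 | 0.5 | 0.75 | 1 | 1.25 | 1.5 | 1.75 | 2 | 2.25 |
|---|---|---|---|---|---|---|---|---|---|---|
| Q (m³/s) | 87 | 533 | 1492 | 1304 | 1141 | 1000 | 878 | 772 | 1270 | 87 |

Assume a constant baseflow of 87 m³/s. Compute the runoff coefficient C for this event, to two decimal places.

ΣQ_DR = 7694 m³/s; V = ΣQ_DR·Δt = 6.925 × 10^6 m³.
Runoff depth d = V / A = 12.00 mm.
C = d / P = 12.00 / 19 = 0.63.

C ≈ 0.63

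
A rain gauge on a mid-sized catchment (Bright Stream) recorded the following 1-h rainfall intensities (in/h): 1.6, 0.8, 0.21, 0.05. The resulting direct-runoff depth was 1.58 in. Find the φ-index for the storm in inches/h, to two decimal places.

φ ≈ 0.41 in/h

Only the 2 blocks with intensity above φ contribute runoff: 1.6, 0.8 in/h.
Σ(I−φ)·Δt = d  ⇒  (1.6+0.8 − 2φ)·1 = 1.58
φ = (2.400 − 1.58/1) / 2 = 0.41 in/h.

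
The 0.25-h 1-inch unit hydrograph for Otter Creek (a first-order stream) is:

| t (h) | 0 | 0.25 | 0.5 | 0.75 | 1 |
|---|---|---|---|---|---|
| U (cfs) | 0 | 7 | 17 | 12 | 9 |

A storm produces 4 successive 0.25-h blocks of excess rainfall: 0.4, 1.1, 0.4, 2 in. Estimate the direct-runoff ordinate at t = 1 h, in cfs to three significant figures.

By discrete convolution, Q_j = Σ (P_i / 1 in) · U_{j−i}.
At t = 1 h (j=4): Q = (0.4/1)·9 + (1.1/1)·12 + (0.4/1)·17 + (2/1)·7 = 37.6 cfs.

Q ≈ 37.6 cfs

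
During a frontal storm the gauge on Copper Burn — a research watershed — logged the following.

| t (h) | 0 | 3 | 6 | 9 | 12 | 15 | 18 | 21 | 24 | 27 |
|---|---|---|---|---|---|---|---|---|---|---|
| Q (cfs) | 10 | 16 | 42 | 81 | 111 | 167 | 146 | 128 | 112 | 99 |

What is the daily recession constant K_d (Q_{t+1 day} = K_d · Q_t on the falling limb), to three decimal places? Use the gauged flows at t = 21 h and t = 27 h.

K_d ≈ 0.358

Between t = 21 h and t = 27 h the flow falls from 128 to 99 cfs over 2×3 h = 6 h.
Per-interval ratio K = (99/128)^(1/2) = 0.8795; K_d = K^(24/3) = 0.358.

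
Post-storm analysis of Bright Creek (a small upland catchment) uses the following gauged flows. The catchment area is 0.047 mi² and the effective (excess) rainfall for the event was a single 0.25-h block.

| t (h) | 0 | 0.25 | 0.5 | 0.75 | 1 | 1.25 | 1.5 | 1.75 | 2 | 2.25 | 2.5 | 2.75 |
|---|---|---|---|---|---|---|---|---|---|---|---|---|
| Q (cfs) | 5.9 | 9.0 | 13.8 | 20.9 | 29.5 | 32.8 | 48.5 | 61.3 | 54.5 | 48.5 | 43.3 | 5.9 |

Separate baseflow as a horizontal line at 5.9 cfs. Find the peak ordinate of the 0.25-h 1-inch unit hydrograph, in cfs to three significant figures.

U_p ≈ 22.2 cfs

Direct runoff: 0.0, 3.1, 7.9, 15.0, 23.6, 26.9, 42.6, 55.4, 48.6, 42.6, 37.4, 0.0 cfs; ΣQ_DR = 303.1 cfs, peak = 55.4 cfs.
Runoff depth d = ΣQ_DR·Δt / A = 303.1 × 900 / (0.047 mi²) = 2.498 in.
The 1-inch UH is the DRH scaled by (1 in)/d, so U_p = 55.4 × 1/2.498 = 22.2 cfs.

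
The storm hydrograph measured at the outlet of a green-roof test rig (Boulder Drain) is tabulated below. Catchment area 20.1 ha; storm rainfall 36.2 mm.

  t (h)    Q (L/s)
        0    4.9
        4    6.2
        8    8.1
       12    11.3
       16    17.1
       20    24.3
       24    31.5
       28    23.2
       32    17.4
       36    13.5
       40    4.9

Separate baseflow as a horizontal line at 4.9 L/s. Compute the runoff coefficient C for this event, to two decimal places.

C ≈ 0.21

ΣQ_DR = 108.5 L/s; V = ΣQ_DR·Δt = 1.562 × 10^6 L.
Runoff depth d = V / A = 7.773 mm.
C = d / P = 7.773 / 36.2 = 0.21.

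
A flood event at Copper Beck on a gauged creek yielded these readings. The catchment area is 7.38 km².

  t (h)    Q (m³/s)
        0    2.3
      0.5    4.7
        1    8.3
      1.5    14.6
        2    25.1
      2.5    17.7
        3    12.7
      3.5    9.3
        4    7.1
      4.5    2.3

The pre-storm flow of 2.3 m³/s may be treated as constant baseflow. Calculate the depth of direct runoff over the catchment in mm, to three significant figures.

d ≈ 19.8 mm

Direct runoff: 0.0, 2.4, 6.0, 12.3, 22.8, 15.4, 10.4, 7.0, 4.8, 0.0 m³/s; ΣQ_DR = 81.10 m³/s.
V = ΣQ_DR · Δt = 81.10 × 1800 s = 1.460 × 10^5 m³.
Over A = 7.38 km², depth = V / A = 19.8 mm.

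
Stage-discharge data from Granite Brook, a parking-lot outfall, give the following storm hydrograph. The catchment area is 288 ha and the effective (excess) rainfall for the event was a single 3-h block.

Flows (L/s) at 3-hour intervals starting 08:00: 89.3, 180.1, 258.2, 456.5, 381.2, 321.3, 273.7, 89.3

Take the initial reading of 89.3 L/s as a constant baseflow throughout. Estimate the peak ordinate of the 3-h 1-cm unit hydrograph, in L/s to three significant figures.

Direct runoff: 0.0, 90.8, 168.9, 367.2, 291.9, 232.0, 184.4, 0.0 L/s; ΣQ_DR = 1335 L/s, peak = 367.2 L/s.
Runoff depth d = ΣQ_DR·Δt / A = 1335 × 10800 / (288 ha) = 5.007 mm.
The 1-cm UH is the DRH scaled by (10 mm)/d, so U_p = 367.2 × 10/5.007 = 733 L/s.

U_p ≈ 733 L/s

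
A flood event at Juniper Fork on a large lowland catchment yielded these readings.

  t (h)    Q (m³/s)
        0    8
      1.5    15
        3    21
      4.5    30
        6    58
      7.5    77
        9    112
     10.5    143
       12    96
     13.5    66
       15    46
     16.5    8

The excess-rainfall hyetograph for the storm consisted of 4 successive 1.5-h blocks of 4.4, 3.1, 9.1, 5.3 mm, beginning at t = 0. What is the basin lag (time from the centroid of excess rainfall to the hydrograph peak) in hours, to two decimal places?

Centroid of excess rainfall: t_c = Σ P_i·t̄_i / ΣP_i = 3.2979 h (block centres at 0.75, 2.25, 3.75, 5.25 h).
Hydrograph peak occurs at t = 10.5 h, so basin lag t_L = 10.5 − 3.2979 = 7.20 h.

t_L ≈ 7.20 h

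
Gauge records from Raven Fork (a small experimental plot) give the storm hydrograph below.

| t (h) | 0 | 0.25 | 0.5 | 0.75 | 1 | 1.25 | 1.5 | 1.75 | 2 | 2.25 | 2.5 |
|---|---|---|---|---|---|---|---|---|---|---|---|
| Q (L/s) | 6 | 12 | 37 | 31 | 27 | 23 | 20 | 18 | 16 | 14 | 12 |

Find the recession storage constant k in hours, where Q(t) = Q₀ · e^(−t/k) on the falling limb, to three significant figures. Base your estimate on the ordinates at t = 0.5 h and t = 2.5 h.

On the falling limb, Q drops from 37 to 12 L/s between t = 0.5 h and t = 2.5 h (Δt = 2 h).
k = −Δt / ln(Q₂/Q₁) = −2 / ln(12/37) = 1.78 h.

k ≈ 1.78 h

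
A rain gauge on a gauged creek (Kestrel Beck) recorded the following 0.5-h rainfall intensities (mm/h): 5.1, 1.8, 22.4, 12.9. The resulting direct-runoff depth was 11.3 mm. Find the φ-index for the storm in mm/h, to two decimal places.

φ ≈ 6.35 mm/h

Only the 2 blocks with intensity above φ contribute runoff: 22.4, 12.9 mm/h.
Σ(I−φ)·Δt = d  ⇒  (22.4+12.9 − 2φ)·0.5 = 11.3
φ = (35.30 − 11.3/0.5) / 2 = 6.35 mm/h.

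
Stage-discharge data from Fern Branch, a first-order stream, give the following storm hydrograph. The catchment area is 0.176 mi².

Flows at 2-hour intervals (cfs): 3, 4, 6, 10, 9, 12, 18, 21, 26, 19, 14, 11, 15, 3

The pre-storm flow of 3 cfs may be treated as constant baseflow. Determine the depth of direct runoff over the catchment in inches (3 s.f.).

d ≈ 2.27 in

Direct runoff: 0.0, 1.0, 3.0, 7.0, 6.0, 9.0, 15.0, 18.0, 23.0, 16.0, 11.0, 8.0, 12.0, 0.0 cfs; ΣQ_DR = 129.0 cfs.
V = ΣQ_DR · Δt = 129.0 × 7200 s = 9.288 × 10^5 ft³.
Over A = 0.176 mi², depth = V / A = 2.27 in.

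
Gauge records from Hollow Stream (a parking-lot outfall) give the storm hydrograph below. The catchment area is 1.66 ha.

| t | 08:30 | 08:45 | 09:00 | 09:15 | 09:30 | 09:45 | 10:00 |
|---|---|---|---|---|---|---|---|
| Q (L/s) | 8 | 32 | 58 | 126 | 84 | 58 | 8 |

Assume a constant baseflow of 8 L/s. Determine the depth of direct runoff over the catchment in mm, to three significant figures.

Direct runoff: 0.0, 24.0, 50.0, 118.0, 76.0, 50.0, 0.0 L/s; ΣQ_DR = 318.0 L/s.
V = ΣQ_DR · Δt = 318.0 × 900 s = 2.862 × 10^5 L.
Over A = 1.66 ha, depth = V / A = 17.2 mm.

d ≈ 17.2 mm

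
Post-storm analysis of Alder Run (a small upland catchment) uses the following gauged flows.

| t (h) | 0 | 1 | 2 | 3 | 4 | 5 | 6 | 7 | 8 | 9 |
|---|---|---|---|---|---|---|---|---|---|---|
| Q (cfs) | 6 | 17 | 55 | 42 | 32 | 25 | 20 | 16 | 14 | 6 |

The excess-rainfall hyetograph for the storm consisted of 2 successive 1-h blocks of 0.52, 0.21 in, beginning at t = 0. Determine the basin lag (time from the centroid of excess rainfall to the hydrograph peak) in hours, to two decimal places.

Centroid of excess rainfall: t_c = Σ P_i·t̄_i / ΣP_i = 0.7877 h (block centres at 0.5, 1.5 h).
Hydrograph peak occurs at t = 2 h, so basin lag t_L = 2 − 0.7877 = 1.21 h.

t_L ≈ 1.21 h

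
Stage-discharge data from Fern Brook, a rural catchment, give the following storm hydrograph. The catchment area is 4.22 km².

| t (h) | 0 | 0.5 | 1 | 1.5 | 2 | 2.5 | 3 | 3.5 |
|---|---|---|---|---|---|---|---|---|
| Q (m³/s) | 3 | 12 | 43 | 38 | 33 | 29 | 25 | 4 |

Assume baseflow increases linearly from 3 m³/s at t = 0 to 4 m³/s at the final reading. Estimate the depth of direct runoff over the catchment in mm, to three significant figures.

d ≈ 67.8 mm

Direct runoff: 0.00, 8.86, 39.71, 34.57, 29.43, 25.29, 21.14, 0.00 m³/s; ΣQ_DR = 159.0 m³/s.
V = ΣQ_DR · Δt = 159.0 × 1800 s = 2.862 × 10^5 m³.
Over A = 4.22 km², depth = V / A = 67.8 mm.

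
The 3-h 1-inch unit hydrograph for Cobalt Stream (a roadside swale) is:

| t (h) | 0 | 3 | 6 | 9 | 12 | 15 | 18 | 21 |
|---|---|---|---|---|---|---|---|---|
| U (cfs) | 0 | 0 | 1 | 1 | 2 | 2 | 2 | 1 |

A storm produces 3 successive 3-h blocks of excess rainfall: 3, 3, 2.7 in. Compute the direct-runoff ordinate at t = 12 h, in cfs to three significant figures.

By discrete convolution, Q_j = Σ (P_i / 1 in) · U_{j−i}.
At t = 12 h (j=4): Q = (3/1)·2 + (3/1)·1 + (2.7/1)·1 = 11.7 cfs.

Q ≈ 11.7 cfs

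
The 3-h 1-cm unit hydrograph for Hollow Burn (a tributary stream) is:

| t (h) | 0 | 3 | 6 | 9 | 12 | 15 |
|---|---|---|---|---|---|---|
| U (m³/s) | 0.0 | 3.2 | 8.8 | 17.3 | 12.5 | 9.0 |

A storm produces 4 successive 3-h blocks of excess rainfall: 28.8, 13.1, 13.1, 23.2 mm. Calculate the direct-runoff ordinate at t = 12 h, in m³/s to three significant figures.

Q ≈ 77.6 m³/s

By discrete convolution, Q_j = Σ (P_i / 10 mm) · U_{j−i}.
At t = 12 h (j=4): Q = (28.8/10)·12.5 + (13.1/10)·17.3 + (13.1/10)·8.8 + (23.2/10)·3.2 = 77.6 m³/s.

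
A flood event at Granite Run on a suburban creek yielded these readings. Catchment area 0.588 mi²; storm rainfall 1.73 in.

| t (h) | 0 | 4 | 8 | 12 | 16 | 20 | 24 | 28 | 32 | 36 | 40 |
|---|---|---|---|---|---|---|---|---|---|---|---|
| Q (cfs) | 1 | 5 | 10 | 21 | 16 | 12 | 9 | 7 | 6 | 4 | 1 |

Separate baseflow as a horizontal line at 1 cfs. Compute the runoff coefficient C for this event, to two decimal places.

C ≈ 0.49

ΣQ_DR = 81.00 cfs; V = ΣQ_DR·Δt = 1.166 × 10^6 ft³.
Runoff depth d = V / A = 0.8539 in.
C = d / P = 0.8539 / 1.73 = 0.49.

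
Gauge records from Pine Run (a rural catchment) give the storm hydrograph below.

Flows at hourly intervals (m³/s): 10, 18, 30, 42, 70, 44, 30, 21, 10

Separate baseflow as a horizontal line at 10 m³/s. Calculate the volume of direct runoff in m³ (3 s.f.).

Direct-runoff ordinates (Q − Q_b): 0.0, 8.0, 20.0, 32.0, 60.0, 34.0, 20.0, 11.0, 0.0 m³/s.
ΣQ_DR = 185.0 m³/s.
With Δt = 1 h = 3600 s, V = ΣQ_DR · Δt = 185.0 × 3600 = 6.66 × 10^5 m³.

V ≈ 6.66 × 10^5 m³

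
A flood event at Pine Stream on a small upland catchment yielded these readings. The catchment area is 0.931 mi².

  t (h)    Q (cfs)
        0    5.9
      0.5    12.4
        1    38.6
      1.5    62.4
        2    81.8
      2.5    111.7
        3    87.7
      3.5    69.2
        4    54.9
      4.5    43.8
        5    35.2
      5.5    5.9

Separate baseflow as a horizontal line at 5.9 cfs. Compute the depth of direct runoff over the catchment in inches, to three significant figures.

Direct runoff: 0.0, 6.5, 32.7, 56.5, 75.9, 105.8, 81.8, 63.3, 49.0, 37.9, 29.3, 0.0 cfs; ΣQ_DR = 538.7 cfs.
V = ΣQ_DR · Δt = 538.7 × 1800 s = 9.697 × 10^5 ft³.
Over A = 0.931 mi², depth = V / A = 0.448 in.

d ≈ 0.448 in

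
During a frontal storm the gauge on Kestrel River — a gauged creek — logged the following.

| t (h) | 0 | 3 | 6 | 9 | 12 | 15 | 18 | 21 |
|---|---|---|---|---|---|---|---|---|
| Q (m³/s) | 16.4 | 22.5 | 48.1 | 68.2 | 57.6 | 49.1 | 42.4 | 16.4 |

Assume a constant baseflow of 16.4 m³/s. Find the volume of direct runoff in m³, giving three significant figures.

Direct-runoff ordinates (Q − Q_b): 0.0, 6.1, 31.7, 51.8, 41.2, 32.7, 26.0, 0.0 m³/s.
ΣQ_DR = 189.5 m³/s.
With Δt = 3 h = 10800 s, V = ΣQ_DR · Δt = 189.5 × 10800 = 2.05 × 10^6 m³.

V ≈ 2.05 × 10^6 m³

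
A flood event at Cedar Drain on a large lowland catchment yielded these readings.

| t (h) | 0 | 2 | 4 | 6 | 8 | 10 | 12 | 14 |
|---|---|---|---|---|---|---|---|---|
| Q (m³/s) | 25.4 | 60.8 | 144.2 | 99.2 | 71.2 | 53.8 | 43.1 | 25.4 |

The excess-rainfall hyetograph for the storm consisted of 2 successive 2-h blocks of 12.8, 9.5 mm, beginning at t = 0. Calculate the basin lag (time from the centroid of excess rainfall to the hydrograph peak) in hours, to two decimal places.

Centroid of excess rainfall: t_c = Σ P_i·t̄_i / ΣP_i = 1.8520 h (block centres at 1, 3 h).
Hydrograph peak occurs at t = 4 h, so basin lag t_L = 4 − 1.8520 = 2.15 h.

t_L ≈ 2.15 h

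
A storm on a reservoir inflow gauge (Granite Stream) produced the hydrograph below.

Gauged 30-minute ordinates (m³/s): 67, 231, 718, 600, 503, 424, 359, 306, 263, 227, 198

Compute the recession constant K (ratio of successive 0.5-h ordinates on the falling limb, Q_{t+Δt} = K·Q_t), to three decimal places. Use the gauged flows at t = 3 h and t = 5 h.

Using the recession-limb readings at t = 3 h and t = 5 h: Q falls from 359 to 198 m³/s over 4 intervals.
K = (Q₂/Q₁)^(1/4) = (198/359)^(1/4) = 0.862.

K ≈ 0.862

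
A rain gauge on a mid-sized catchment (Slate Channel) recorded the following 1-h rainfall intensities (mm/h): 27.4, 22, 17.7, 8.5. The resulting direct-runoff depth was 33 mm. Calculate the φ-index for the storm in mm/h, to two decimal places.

φ ≈ 11.37 mm/h

Only the 3 blocks with intensity above φ contribute runoff: 27.4, 22, 17.7 mm/h.
Σ(I−φ)·Δt = d  ⇒  (27.4+22+17.7 − 3φ)·1 = 33
φ = (67.10 − 33/1) / 3 = 11.37 mm/h.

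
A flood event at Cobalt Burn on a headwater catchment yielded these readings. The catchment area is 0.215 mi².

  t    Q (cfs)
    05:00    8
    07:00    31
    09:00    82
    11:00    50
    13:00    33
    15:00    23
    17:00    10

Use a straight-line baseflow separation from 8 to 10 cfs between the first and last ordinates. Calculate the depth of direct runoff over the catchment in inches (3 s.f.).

d ≈ 2.51 in

Direct runoff: 0.00, 22.67, 73.33, 41.00, 23.67, 13.33, 0.00 cfs; ΣQ_DR = 174.0 cfs.
V = ΣQ_DR · Δt = 174.0 × 7200 s = 1.253 × 10^6 ft³.
Over A = 0.215 mi², depth = V / A = 2.51 in.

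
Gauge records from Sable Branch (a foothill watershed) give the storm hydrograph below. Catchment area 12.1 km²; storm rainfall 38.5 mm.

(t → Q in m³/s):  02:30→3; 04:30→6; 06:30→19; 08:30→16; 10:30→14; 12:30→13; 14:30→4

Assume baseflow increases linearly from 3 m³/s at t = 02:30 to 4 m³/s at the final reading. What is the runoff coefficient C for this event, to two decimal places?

ΣQ_DR = 50.50 m³/s; V = ΣQ_DR·Δt = 3.636 × 10^5 m³.
Runoff depth d = V / A = 30.05 mm.
C = d / P = 30.05 / 38.5 = 0.78.

C ≈ 0.78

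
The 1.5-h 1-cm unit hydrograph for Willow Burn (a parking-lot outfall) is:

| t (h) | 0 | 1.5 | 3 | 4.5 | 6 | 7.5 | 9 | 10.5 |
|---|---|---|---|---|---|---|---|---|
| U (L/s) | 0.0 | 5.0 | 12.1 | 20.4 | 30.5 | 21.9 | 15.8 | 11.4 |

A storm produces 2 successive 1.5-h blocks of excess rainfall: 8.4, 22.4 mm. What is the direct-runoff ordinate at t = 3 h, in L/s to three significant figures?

Q ≈ 21.4 L/s

By discrete convolution, Q_j = Σ (P_i / 10 mm) · U_{j−i}.
At t = 3 h (j=2): Q = (8.4/10)·12.1 + (22.4/10)·5.0 = 21.4 L/s.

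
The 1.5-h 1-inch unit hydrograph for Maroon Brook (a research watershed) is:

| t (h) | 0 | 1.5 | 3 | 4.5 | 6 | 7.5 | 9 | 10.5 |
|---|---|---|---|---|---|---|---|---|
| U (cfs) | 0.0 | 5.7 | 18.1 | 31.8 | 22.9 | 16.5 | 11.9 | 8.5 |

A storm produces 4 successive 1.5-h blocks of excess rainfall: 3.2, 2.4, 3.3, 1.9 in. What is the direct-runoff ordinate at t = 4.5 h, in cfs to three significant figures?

Q ≈ 164 cfs

By discrete convolution, Q_j = Σ (P_i / 1 in) · U_{j−i}.
At t = 4.5 h (j=3): Q = (3.2/1)·31.8 + (2.4/1)·18.1 + (3.3/1)·5.7 + (1.9/1)·0.0 = 164 cfs.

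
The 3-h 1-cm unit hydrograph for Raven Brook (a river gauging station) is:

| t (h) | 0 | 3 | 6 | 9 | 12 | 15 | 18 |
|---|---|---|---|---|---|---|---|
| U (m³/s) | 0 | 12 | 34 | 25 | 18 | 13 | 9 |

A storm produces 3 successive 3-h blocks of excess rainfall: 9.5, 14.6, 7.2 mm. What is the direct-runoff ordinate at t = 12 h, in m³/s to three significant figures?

By discrete convolution, Q_j = Σ (P_i / 10 mm) · U_{j−i}.
At t = 12 h (j=4): Q = (9.5/10)·18 + (14.6/10)·25 + (7.2/10)·34 = 78.1 m³/s.

Q ≈ 78.1 m³/s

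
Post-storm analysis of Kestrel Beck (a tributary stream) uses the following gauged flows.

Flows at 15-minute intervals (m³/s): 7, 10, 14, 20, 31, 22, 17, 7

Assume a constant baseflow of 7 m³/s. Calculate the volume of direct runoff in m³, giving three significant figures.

Direct-runoff ordinates (Q − Q_b): 0.0, 3.0, 7.0, 13.0, 24.0, 15.0, 10.0, 0.0 m³/s.
ΣQ_DR = 72.00 m³/s.
With Δt = 0.25 h = 900 s, V = ΣQ_DR · Δt = 72.00 × 900 = 64800 m³.

V ≈ 64800 m³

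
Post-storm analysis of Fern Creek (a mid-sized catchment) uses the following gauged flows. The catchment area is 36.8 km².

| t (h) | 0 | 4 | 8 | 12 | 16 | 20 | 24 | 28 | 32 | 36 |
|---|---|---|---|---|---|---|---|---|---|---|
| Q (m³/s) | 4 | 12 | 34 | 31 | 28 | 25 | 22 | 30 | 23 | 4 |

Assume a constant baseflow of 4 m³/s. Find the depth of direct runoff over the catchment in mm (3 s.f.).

d ≈ 67.7 mm

Direct runoff: 0.0, 8.0, 30.0, 27.0, 24.0, 21.0, 18.0, 26.0, 19.0, 0.0 m³/s; ΣQ_DR = 173.0 m³/s.
V = ΣQ_DR · Δt = 173.0 × 14400 s = 2.491 × 10^6 m³.
Over A = 36.8 km², depth = V / A = 67.7 mm.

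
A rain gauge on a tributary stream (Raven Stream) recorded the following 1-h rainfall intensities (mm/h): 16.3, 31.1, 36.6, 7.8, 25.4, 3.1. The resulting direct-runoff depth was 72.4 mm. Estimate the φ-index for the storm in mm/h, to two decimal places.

Only the 4 blocks with intensity above φ contribute runoff: 16.3, 31.1, 36.6, 25.4 mm/h.
Σ(I−φ)·Δt = d  ⇒  (16.3+31.1+36.6+25.4 − 4φ)·1 = 72.4
φ = (109.4 − 72.4/1) / 4 = 9.25 mm/h.

φ ≈ 9.25 mm/h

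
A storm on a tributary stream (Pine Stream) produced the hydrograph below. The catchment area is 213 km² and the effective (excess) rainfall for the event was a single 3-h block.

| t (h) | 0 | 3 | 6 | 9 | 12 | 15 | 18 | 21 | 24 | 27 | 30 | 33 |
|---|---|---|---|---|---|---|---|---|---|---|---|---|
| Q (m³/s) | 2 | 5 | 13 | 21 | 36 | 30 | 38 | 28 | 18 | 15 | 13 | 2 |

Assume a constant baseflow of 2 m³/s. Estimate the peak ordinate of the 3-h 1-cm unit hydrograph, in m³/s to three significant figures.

Direct runoff: 0.0, 3.0, 11.0, 19.0, 34.0, 28.0, 36.0, 26.0, 16.0, 13.0, 11.0, 0.0 m³/s; ΣQ_DR = 197.0 m³/s, peak = 36.0 m³/s.
Runoff depth d = ΣQ_DR·Δt / A = 197.0 × 10800 / (213 km²) = 9.989 mm.
The 1-cm UH is the DRH scaled by (10 mm)/d, so U_p = 36.0 × 10/9.989 = 36.0 m³/s.

U_p ≈ 36.0 m³/s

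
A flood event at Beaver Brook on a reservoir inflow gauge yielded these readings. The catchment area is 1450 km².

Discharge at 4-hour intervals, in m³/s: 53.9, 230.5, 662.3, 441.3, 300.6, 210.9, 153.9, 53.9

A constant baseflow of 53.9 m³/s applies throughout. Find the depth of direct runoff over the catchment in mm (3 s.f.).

d ≈ 16.6 mm

Direct runoff: 0.0, 176.6, 608.4, 387.4, 246.7, 157.0, 100.0, 0.0 m³/s; ΣQ_DR = 1676 m³/s.
V = ΣQ_DR · Δt = 1676 × 14400 s = 2.414 × 10^7 m³.
Over A = 1450 km², depth = V / A = 16.6 mm.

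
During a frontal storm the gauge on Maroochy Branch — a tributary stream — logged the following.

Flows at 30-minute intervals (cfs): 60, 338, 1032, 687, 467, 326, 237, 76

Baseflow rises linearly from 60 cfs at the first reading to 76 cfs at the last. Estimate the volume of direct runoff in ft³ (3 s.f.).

V ≈ 4.82 × 10^6 ft³

Direct-runoff ordinates (Q − Q_b): 0.00, 275.71, 967.43, 620.14, 397.86, 254.57, 163.29, 0.00 cfs.
ΣQ_DR = 2679 cfs.
With Δt = 0.5 h = 1800 s, V = ΣQ_DR · Δt = 2679 × 1800 = 4.82 × 10^6 ft³.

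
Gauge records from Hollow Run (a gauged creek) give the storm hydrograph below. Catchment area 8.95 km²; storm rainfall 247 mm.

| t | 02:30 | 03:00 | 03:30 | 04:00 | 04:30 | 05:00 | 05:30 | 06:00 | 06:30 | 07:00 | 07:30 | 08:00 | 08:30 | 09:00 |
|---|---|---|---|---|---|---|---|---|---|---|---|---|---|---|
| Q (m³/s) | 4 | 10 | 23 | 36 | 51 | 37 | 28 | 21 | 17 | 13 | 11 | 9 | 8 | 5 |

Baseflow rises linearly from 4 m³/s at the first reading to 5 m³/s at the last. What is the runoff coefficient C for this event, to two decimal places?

C ≈ 0.17

ΣQ_DR = 210.0 m³/s; V = ΣQ_DR·Δt = 3.780 × 10^5 m³.
Runoff depth d = V / A = 42.23 mm.
C = d / P = 42.23 / 247 = 0.17.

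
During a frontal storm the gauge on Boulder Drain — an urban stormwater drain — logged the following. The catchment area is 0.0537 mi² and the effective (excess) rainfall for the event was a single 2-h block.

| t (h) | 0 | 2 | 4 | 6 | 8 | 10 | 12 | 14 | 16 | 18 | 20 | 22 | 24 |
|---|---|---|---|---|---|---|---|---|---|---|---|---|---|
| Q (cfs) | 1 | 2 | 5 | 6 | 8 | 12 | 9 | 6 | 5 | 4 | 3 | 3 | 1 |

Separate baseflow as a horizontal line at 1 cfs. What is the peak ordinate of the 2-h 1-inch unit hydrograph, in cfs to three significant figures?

Direct runoff: 0.0, 1.0, 4.0, 5.0, 7.0, 11.0, 8.0, 5.0, 4.0, 3.0, 2.0, 2.0, 0.0 cfs; ΣQ_DR = 52.00 cfs, peak = 11.0 cfs.
Runoff depth d = ΣQ_DR·Δt / A = 52.00 × 7200 / (0.0537 mi²) = 3.001 in.
The 1-inch UH is the DRH scaled by (1 in)/d, so U_p = 11.0 × 1/3.001 = 3.67 cfs.

U_p ≈ 3.67 cfs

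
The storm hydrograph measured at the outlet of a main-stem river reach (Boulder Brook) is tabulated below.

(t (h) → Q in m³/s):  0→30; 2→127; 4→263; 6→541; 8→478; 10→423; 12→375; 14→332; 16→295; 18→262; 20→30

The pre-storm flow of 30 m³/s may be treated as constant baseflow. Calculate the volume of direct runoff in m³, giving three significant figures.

Direct-runoff ordinates (Q − Q_b): 0.0, 97.0, 233.0, 511.0, 448.0, 393.0, 345.0, 302.0, 265.0, 232.0, 0.0 m³/s.
ΣQ_DR = 2826 m³/s.
With Δt = 2 h = 7200 s, V = ΣQ_DR · Δt = 2826 × 7200 = 2.03 × 10^7 m³.

V ≈ 2.03 × 10^7 m³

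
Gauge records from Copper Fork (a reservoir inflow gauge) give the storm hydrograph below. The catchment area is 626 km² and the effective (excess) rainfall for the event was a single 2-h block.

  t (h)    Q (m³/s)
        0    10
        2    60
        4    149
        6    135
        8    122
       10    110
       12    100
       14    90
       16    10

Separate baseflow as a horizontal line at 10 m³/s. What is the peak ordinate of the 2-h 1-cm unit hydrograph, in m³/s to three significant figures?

Direct runoff: 0.0, 50.0, 139.0, 125.0, 112.0, 100.0, 90.0, 80.0, 0.0 m³/s; ΣQ_DR = 696.0 m³/s, peak = 139.0 m³/s.
Runoff depth d = ΣQ_DR·Δt / A = 696.0 × 7200 / (626 km²) = 8.005 mm.
The 1-cm UH is the DRH scaled by (10 mm)/d, so U_p = 139.0 × 10/8.005 = 174 m³/s.

U_p ≈ 174 m³/s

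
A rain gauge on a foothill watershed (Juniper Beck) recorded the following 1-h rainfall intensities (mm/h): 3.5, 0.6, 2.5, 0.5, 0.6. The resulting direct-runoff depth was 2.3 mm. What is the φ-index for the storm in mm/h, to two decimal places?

Only the 2 blocks with intensity above φ contribute runoff: 3.5, 2.5 mm/h.
Σ(I−φ)·Δt = d  ⇒  (3.5+2.5 − 2φ)·1 = 2.3
φ = (6.000 − 2.3/1) / 2 = 1.85 mm/h.

φ ≈ 1.85 mm/h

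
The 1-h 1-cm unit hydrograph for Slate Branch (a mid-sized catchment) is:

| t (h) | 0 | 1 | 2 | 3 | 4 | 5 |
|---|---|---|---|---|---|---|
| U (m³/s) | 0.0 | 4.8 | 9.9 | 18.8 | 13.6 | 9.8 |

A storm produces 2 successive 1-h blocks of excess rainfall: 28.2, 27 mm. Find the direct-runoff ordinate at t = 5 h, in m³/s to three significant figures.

By discrete convolution, Q_j = Σ (P_i / 10 mm) · U_{j−i}.
At t = 5 h (j=5): Q = (28.2/10)·9.8 + (27/10)·13.6 = 64.4 m³/s.

Q ≈ 64.4 m³/s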